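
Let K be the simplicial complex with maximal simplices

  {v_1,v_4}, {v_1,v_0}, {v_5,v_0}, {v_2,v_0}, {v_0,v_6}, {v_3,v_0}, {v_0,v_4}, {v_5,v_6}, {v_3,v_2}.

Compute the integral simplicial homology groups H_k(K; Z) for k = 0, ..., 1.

H_0 ≅ Z,  H_1 ≅ Z^3.

K has 7 vertices, 9 edges.
rank ∂_0 = 0, rank ∂_1 = 6 ⇒ b_0 = 7 − 0 − 6 = 1; all invariant factors of ∂_1 are 1 so no torsion. So H_0 ≅ Z.
rank ∂_1 = 6, rank ∂_2 = 0 ⇒ b_1 = 9 − 6 − 0 = 3. So H_1 ≅ Z^3.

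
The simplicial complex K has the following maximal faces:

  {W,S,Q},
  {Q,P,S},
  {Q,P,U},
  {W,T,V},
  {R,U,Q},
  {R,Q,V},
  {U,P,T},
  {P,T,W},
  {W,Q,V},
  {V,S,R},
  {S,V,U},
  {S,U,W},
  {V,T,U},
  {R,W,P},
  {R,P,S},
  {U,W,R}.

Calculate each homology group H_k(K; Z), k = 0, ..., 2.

H_0 ≅ Z,  H_1 ≅ Z^2,  H_2 ≅ Z.

Fix the vertex order P < Q < R < S < T < U < V < W and write every simplex with vertices in increasing order. Then dim K = 2 and the simplices of K are:

  0-simplices (8): P, Q, R, S, T, U, V, W
  1-simplices (24): PQ, PR, PS, PT, PU, PW, QR, QS, QU, QV, QW, RS, RU, RV, RW, SU, SV, SW, TU, TV, TW, UV, UW, VW
  2-simplices (16): PQS, PQU, PRS, PRW, PTU, PTW, QRU, QRV, QSW, QVW, RSV, RUW, SUV, SUW, TUV, TVW

giving chain groups C_0 ≅ Z^8, C_1 ≅ Z^24, C_2 ≅ Z^16.

Boundary ∂_1: C_1 → C_0 is given by ∂[p,q] = [q] − [p]. For instance
  ∂UV = V − U.
The 8×24 boundary matrix has rank 7 and Smith normal form diag(1,1,1,1,1,1,1).

∂_2: C_2 → C_1 maps a triangle to the signed sum of its edges. For instance
  ∂PQU = QU − PU + PQ,
  ∂PTU = TU − PU + PT.
As a 24×16 matrix over Z this has rank 15, with invariant factors (1,1,1,1,1,1,1,1,1,1,1,1,1,1,1).

From H_k ≅ ker(∂_k) / im(∂_{k+1}) we obtain:

  H_0: rank C_0 − rank ∂_1 = 8 − 7 = 1, and the invariant factors of ∂_1 are all 1, so H_0 ≅ Z.
  H_1: rank ker ∂_1 − rank ∂_2 = (24 − 7) − 15 = 2, and the invariant factors of ∂_2 are all 1, so H_1 ≅ Z^2.
  H_2: rank ker ∂_2 − rank ∂_3 = (16 − 15) − 0 = 1, and there is no ∂_3, so H_2 ≅ Z.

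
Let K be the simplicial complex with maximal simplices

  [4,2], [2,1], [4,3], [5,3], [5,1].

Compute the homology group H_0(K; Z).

H_0 = Z.

Take the total order 1 < 2 < 3 < 4 < 5 on the vertex set. Then K (dimension 1) consists of the simplices:

  0-simplices (5): [1], [2], [3], [4], [5]
  1-simplices (5): [1,2], [1,5], [2,4], [3,4], [3,5]

so the chain groups are C_0 ≅ Z^5, C_1 ≅ Z^5.

The boundary map ∂_1: C_1 → C_0 maps an edge to its endpoints' difference, ∂[p,q] = q − p. For instance
  ∂[1,2] = [2] − [1].
This gives a 5×5 integer matrix of rank 4; reducing to Smith normal form yields diagonal entries (1,1,1,1).

Now H_k = ker ∂_k / im ∂_{k+1}, so:

  H_0: rank C_0 − rank ∂_1 = 5 − 4 = 1, and the invariant factors of ∂_1 are all 1, so H_0 ≅ Z.

(K is a triangulation of the circle S^1.)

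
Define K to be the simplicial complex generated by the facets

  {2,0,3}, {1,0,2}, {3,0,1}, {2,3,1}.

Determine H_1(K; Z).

H_1 ≅ 0.

Order the vertices as 0 < 1 < 2 < 3. Listing each simplex with vertices in this order, K has dimension 2 with simplices:

  0-simplices (4): [0], [1], [2], [3]
  1-simplices (6): [0,1], [0,2], [0,3], [1,2], [1,3], [2,3]
  2-simplices (4): [0,1,2], [0,1,3], [0,2,3], [1,2,3]

Hence C_0 ≅ Z^4, C_1 ≅ Z^6, C_2 ≅ Z^4.

∂_1: C_1 → C_0 is given by ∂[p,q] = [q] − [p].
This gives a 4×6 integer matrix of rank 3; reducing to Smith normal form yields diagonal entries (1,1,1).

∂_2: C_2 → C_1 maps a triangle to the signed sum of its edges. For instance
  ∂[0,1,3] = [1,3] − [0,3] + [0,1],
  ∂[0,2,3] = [2,3] − [0,3] + [0,2].
The 6×4 boundary matrix has rank 3 and Smith normal form diag(1,1,1).

Computing H_k = (kernel of ∂_k) / (image of ∂_{k+1}):

  H_1: rank ker ∂_1 − rank ∂_2 = (6 − 3) − 3 = 0, and the invariant factors of ∂_2 are all 1, so H_1 = 0.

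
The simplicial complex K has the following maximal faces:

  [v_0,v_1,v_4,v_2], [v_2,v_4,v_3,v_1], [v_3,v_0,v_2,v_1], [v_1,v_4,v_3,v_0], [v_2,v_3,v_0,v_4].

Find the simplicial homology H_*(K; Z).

We work with the vertex ordering v_0 < v_1 < v_2 < v_3 < v_4. The simplices of K, each written with vertices in increasing order, are:

  0-simplices (5): [v_0], [v_1], [v_2], [v_3], [v_4]
  1-simplices (10): [v_0,v_1], [v_0,v_2], [v_0,v_3], [v_0,v_4], [v_1,v_2], [v_1,v_3], [v_1,v_4], [v_2,v_3], [v_2,v_4], [v_3,v_4]
  2-simplices (10): [v_0,v_1,v_2], [v_0,v_1,v_3], [v_0,v_1,v_4], [v_0,v_2,v_3], [v_0,v_2,v_4], [v_0,v_3,v_4], [v_1,v_2,v_3], [v_1,v_2,v_4], [v_1,v_3,v_4], [v_2,v_3,v_4]
  3-simplices (5): [v_0,v_1,v_2,v_3], [v_0,v_1,v_2,v_4], [v_0,v_1,v_3,v_4], [v_0,v_2,v_3,v_4], [v_1,v_2,v_3,v_4]

Hence C_0 ≅ Z^5, C_1 ≅ Z^10, C_2 ≅ Z^10, C_3 ≅ Z^5.

The boundary map ∂_1: C_1 → C_0 maps an edge to its endpoints' difference, ∂[p,q] = q − p. For instance
  ∂[v_0,v_1] = [v_1] − [v_0].
As a 5×10 matrix over Z this has rank 4, with invariant factors (1,1,1,1).

Boundary ∂_2: C_2 → C_1 sends each 2-simplex [p,q,r] to [q,r] − [p,r] + [p,q]. For instance
  ∂[v_1,v_3,v_4] = [v_3,v_4] − [v_1,v_4] + [v_1,v_3],
  ∂[v_0,v_3,v_4] = [v_3,v_4] − [v_0,v_4] + [v_0,v_3].
The 10×10 boundary matrix has rank 6 and Smith normal form diag(1,1,1,1,1,1).

∂_3: C_3 → C_2 sends each 3-simplex σ to the alternating sum Σ_i (−1)^i (σ with its i-th vertex removed). For instance
  ∂[v_0,v_2,v_3,v_4] = [v_2,v_3,v_4] − [v_0,v_3,v_4] + [v_0,v_2,v_4] − [v_0,v_2,v_3],
  ∂[v_1,v_2,v_3,v_4] = [v_2,v_3,v_4] − [v_1,v_3,v_4] + [v_1,v_2,v_4] − [v_1,v_2,v_3].
This gives a 10×5 integer matrix of rank 4; reducing to Smith normal form yields diagonal entries (1,1,1,1).

Computing H_k = (kernel of ∂_k) / (image of ∂_{k+1}):

  H_0: rank C_0 − rank ∂_1 = 5 − 4 = 1, and the invariant factors of ∂_1 are all 1, so H_0 ≅ Z.
  H_1: rank ker ∂_1 − rank ∂_2 = (10 − 4) − 6 = 0, and the invariant factors of ∂_2 are all 1, so H_1 ≅ 0.
  H_2: rank ker ∂_2 − rank ∂_3 = (10 − 6) − 4 = 0, and the invariant factors of ∂_3 are all 1, so H_2 ≅ 0.
  H_3: rank ker ∂_3 − rank ∂_4 = (5 − 4) − 0 = 1, and there is no ∂_4, so H_3 ≅ Z.

As a check, the Euler characteristic is 5 − 10 + 10 − 5 = 0, which agrees with 1 − 0 + 0 − 1 = 0.

H_0 ≅ Z,  H_1 = 0,  H_2 = 0,  H_3 ≅ Z.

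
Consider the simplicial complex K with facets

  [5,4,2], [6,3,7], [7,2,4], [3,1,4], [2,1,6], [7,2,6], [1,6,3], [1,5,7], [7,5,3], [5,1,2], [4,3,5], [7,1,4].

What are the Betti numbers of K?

b_0 = 1, b_1 = 0, b_2 = 0.

Order the vertices as 1 < 2 < 3 < 4 < 5 < 6 < 7. Listing each simplex with vertices in this order, K has dimension 2 with simplices:

  0-simplices (7): [1], [2], [3], [4], [5], [6], [7]
  1-simplices (18): [1,2], [1,3], [1,4], [1,5], [1,6], [1,7], [2,4], [2,5], [2,6], [2,7], [3,4], [3,5], [3,6], [3,7], [4,5], [4,7], [5,7], [6,7]
  2-simplices (12): [1,2,5], [1,2,6], [1,3,4], [1,3,6], [1,4,7], [1,5,7], [2,4,5], [2,4,7], [2,6,7], [3,4,5], [3,5,7], [3,6,7]

Hence C_0 ≅ Z^7, C_1 ≅ Z^18, C_2 ≅ Z^12.

The boundary map ∂_1: C_1 → C_0 is given by ∂[p,q] = [q] − [p].
This gives a 7×18 integer matrix of rank 6; reducing to Smith normal form yields diagonal entries (1,1,1,1,1,1).

The boundary map ∂_2: C_2 → C_1 acts by ∂[p,q,r] = [q,r] − [p,r] + [p,q]. For instance
  ∂[3,6,7] = [6,7] − [3,7] + [3,6],
  ∂[1,3,6] = [3,6] − [1,6] + [1,3].
This gives a 18×12 integer matrix of rank 12; reducing to Smith normal form yields diagonal entries (1,1,1,1,1,1,1,1,1,1,1,2).

From H_k ≅ ker(∂_k) / im(∂_{k+1}) we obtain:

  H_0: rank C_0 − rank ∂_1 = 7 − 6 = 1, and the invariant factors of ∂_1 are all 1, so H_0 = Z.
  H_1: rank ker ∂_1 − rank ∂_2 = (18 − 6) − 12 = 0, and ∂_2 has invariant factor 2 > 1, so H_1 = Z/2.
  H_2: rank ker ∂_2 − rank ∂_3 = (12 − 12) − 0 = 0, and there is no ∂_3, so H_2 = 0.

As a check, the Euler characteristic is 7 − 18 + 12 = 1, which agrees with 1 − 0 + 0 = 1.

Hence the Betti numbers are b_0 = 1, b_1 = 0, b_2 = 0.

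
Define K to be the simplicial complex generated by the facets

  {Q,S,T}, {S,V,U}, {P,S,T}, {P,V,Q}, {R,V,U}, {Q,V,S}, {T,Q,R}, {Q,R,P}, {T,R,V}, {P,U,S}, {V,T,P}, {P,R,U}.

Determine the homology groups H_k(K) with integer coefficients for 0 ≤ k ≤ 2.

We work with the vertex ordering P < Q < R < S < T < U < V. The simplices of K, each written with vertices in increasing order, are:

  0-simplices (7): P, Q, R, S, T, U, V
  1-simplices (18): PQ, PR, PS, PT, PU, PV, QR, QS, QT, QV, RT, RU, RV, ST, SU, SV, TV, UV
  2-simplices (12): PQR, PQV, PRU, PST, PSU, PTV, QRT, QST, QSV, RTV, RUV, SUV

giving chain groups C_0 ≅ Z^7, C_1 ≅ Z^18, C_2 ≅ Z^12.

The boundary map ∂_1: C_1 → C_0 is given by ∂[p,q] = [q] − [p]. For instance
  ∂SU = U − S.
As a 7×18 matrix over Z this has rank 6, with invariant factors (1,1,1,1,1,1).

The boundary map ∂_2: C_2 → C_1 acts by ∂[p,q,r] = [q,r] − [p,r] + [p,q]. For instance
  ∂PQR = QR − PR + PQ,
  ∂QSV = SV − QV + QS.
This gives a 18×12 integer matrix of rank 12; reducing to Smith normal form yields diagonal entries (1,1,1,1,1,1,1,1,1,1,1,2).

Now H_k = ker ∂_k / im ∂_{k+1}, so:

  H_0: rank C_0 − rank ∂_1 = 7 − 6 = 1, and the invariant factors of ∂_1 are all 1, so H_0 ≅ Z.
  H_1: rank ker ∂_1 − rank ∂_2 = (18 − 6) − 12 = 0, and ∂_2 has invariant factor 2 > 1, so H_1 ≅ Z/2.
  H_2: rank ker ∂_2 − rank ∂_3 = (12 − 12) − 0 = 0, and there is no ∂_3, so H_2 ≅ 0.

As a check, the Euler characteristic is 7 − 18 + 12 = 1, which agrees with 1 − 0 + 0 = 1.

H_0 ≅ Z,  H_1 ≅ Z/2,  H_2 = 0.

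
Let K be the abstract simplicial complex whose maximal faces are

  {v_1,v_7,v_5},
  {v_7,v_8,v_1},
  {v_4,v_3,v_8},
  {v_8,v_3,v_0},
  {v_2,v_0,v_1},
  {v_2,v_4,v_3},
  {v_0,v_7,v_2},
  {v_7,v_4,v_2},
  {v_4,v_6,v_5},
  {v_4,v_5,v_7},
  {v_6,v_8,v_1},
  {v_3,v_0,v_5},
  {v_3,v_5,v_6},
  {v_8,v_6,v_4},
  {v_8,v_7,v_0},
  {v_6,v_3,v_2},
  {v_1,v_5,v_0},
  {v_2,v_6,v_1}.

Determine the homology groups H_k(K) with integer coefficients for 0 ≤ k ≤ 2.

H_0 ≅ Z,  H_1 ≅ Z ⊕ Z/2Z,  H_2 = 0.

Order the vertices as v_0 < v_1 < v_2 < v_3 < v_4 < v_5 < v_6 < v_7 < v_8. Listing each simplex with vertices in this order, K has dimension 2 with simplices:

  0-simplices (9): [v_0], [v_1], [v_2], [v_3], [v_4], [v_5], [v_6], [v_7], [v_8]
  1-simplices (27): (27 of them)
  2-simplices (18): (18 of them)

Hence C_0 ≅ Z^9, C_1 ≅ Z^27, C_2 ≅ Z^18.

∂_1: C_1 → C_0 maps an edge to its endpoints' difference, ∂[p,q] = q − p. For instance
  ∂[v_0,v_7] = [v_7] − [v_0].
The resulting 9×27 matrix has rank 8, and its Smith normal form has invariant factors (1,1,1,1,1,1,1,1).

Boundary ∂_2: C_2 → C_1 acts by ∂[p,q,r] = [q,r] − [p,r] + [p,q]. For instance
  ∂[v_1,v_2,v_6] = [v_2,v_6] − [v_1,v_6] + [v_1,v_2],
  ∂[v_4,v_5,v_7] = [v_5,v_7] − [v_4,v_7] + [v_4,v_5].
This gives a 27×18 integer matrix of rank 18; reducing to Smith normal form yields diagonal entries (1,1,1,1,1,1,1,1,1,1,1,1,1,1,1,1,1,2).

Reading off H_k = ker ∂_k / im ∂_{k+1}:

  H_0: rank C_0 − rank ∂_1 = 9 − 8 = 1, and the invariant factors of ∂_1 are all 1, so H_0 = Z.
  H_1: rank ker ∂_1 − rank ∂_2 = (27 − 8) − 18 = 1, and ∂_2 has invariant factor 2 > 1, so H_1 = Z ⊕ Z/2Z.
  H_2: rank ker ∂_2 − rank ∂_3 = (18 − 18) − 0 = 0, and there is no ∂_3, so H_2 = 0.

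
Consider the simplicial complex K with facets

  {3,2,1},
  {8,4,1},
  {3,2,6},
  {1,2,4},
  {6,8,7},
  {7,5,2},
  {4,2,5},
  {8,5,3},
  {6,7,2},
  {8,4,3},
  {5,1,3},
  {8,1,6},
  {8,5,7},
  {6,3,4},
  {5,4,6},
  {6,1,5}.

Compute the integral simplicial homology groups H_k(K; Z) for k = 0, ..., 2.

H_0 = Z,  H_1 = Z^2,  H_2 = Z.

We work with the vertex ordering 1 < 2 < 3 < 4 < 5 < 6 < 7 < 8. The simplices of K, each written with vertices in increasing order, are:

  0-simplices (8): [1], [2], [3], [4], [5], [6], [7], [8]
  1-simplices (24): (24 of them)
  2-simplices (16): [1,2,3], [1,2,4], [1,3,5], [1,4,8], [1,5,6], [1,6,8], [2,3,6], [2,4,5], [2,5,7], [2,6,7], [3,4,6], [3,4,8], [3,5,8], [4,5,6], [5,7,8], [6,7,8]

giving chain groups C_0 ≅ Z^8, C_1 ≅ Z^24, C_2 ≅ Z^16.

Boundary ∂_1: C_1 → C_0 is given by ∂[p,q] = [q] − [p]. For instance
  ∂[1,2] = [2] − [1].
This gives a 8×24 integer matrix of rank 7; reducing to Smith normal form yields diagonal entries (1,1,1,1,1,1,1).

∂_2: C_2 → C_1 sends each 2-simplex [p,q,r] to [q,r] − [p,r] + [p,q]. For instance
  ∂[2,3,6] = [3,6] − [2,6] + [2,3],
  ∂[1,2,3] = [2,3] − [1,3] + [1,2].
As a 24×16 matrix over Z this has rank 15, with invariant factors (1,1,1,1,1,1,1,1,1,1,1,1,1,1,1).

Reading off H_k = ker ∂_k / im ∂_{k+1}:

  H_0: rank C_0 − rank ∂_1 = 8 − 7 = 1, and the invariant factors of ∂_1 are all 1, so H_0 = Z.
  H_1: rank ker ∂_1 − rank ∂_2 = (24 − 7) − 15 = 2, and the invariant factors of ∂_2 are all 1, so H_1 = Z^2.
  H_2: rank ker ∂_2 − rank ∂_3 = (16 − 15) − 0 = 1, and there is no ∂_3, so H_2 = Z.

As a check, the Euler characteristic is 8 − 24 + 16 = 0, which agrees with 1 − 2 + 1 = 0.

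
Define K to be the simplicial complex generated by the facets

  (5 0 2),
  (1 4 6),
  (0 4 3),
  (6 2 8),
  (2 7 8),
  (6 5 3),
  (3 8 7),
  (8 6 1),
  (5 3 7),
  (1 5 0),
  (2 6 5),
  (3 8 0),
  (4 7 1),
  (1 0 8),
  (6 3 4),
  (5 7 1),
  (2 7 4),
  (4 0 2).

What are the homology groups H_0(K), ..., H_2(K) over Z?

H_0 ≅ Z,  H_1 ≅ Z^2,  H_2 ≅ Z.

We work with the vertex ordering 0 < 1 < 2 < 3 < 4 < 5 < 6 < 7 < 8. The simplices of K, each written with vertices in increasing order, are:

  0-simplices (9): [0], [1], [2], [3], [4], [5], [6], [7], [8]
  1-simplices (27): (27 of them)
  2-simplices (18): [0,1,5], [0,1,8], [0,2,4], [0,2,5], [0,3,4], [0,3,8], [1,4,6], [1,4,7], [1,5,7], [1,6,8], [2,4,7], [2,5,6], [2,6,8], [2,7,8], [3,4,6], [3,5,6], [3,5,7], [3,7,8]

so the chain groups are C_0 ≅ Z^9, C_1 ≅ Z^27, C_2 ≅ Z^18.

Boundary ∂_1: C_1 → C_0 maps an edge to its endpoints' difference, ∂[p,q] = q − p.
This gives a 9×27 integer matrix of rank 8; reducing to Smith normal form yields diagonal entries (1,1,1,1,1,1,1,1).

The boundary map ∂_2: C_2 → C_1 sends each 2-simplex [p,q,r] to [q,r] − [p,r] + [p,q]. For instance
  ∂[1,4,7] = [4,7] − [1,7] + [1,4],
  ∂[3,5,7] = [5,7] − [3,7] + [3,5].
This gives a 27×18 integer matrix of rank 17; reducing to Smith normal form yields diagonal entries (1,1,1,1,1,1,1,1,1,1,1,1,1,1,1,1,1).

Now H_k = ker ∂_k / im ∂_{k+1}, so:

  H_0: rank C_0 − rank ∂_1 = 9 − 8 = 1, and the invariant factors of ∂_1 are all 1, so H_0 = Z.
  H_1: rank ker ∂_1 − rank ∂_2 = (27 − 8) − 17 = 2, and the invariant factors of ∂_2 are all 1, so H_1 = Z^2.
  H_2: rank ker ∂_2 − rank ∂_3 = (18 − 17) − 0 = 1, and there is no ∂_3, so H_2 = Z.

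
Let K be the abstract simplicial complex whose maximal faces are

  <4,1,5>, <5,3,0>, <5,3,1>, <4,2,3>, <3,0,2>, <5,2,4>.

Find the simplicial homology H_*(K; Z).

Order the vertices as 0 < 1 < 2 < 3 < 4 < 5. Listing each simplex with vertices in this order, K has dimension 2 with simplices:

  0-simplices (6): [0], [1], [2], [3], [4], [5]
  1-simplices (12): [0,2], [0,3], [0,5], [1,3], [1,4], [1,5], [2,3], [2,4], [2,5], [3,4], [3,5], [4,5]
  2-simplices (6): [0,2,3], [0,3,5], [1,3,5], [1,4,5], [2,3,4], [2,4,5]

Hence C_0 ≅ Z^6, C_1 ≅ Z^12, C_2 ≅ Z^6.

∂_1: C_1 → C_0 is given by ∂[p,q] = [q] − [p]. For instance
  ∂[2,5] = [5] − [2].
As a 6×12 matrix over Z this has rank 5, with invariant factors (1,1,1,1,1).

∂_2: C_2 → C_1 acts by ∂[p,q,r] = [q,r] − [p,r] + [p,q]. For instance
  ∂[2,3,4] = [3,4] − [2,4] + [2,3],
  ∂[1,3,5] = [3,5] − [1,5] + [1,3].
The 12×6 boundary matrix has rank 6 and Smith normal form diag(1,1,1,1,1,1).

From H_k ≅ ker(∂_k) / im(∂_{k+1}) we obtain:

  H_0: rank C_0 − rank ∂_1 = 6 − 5 = 1, and the invariant factors of ∂_1 are all 1, so H_0 ≅ Z.
  H_1: rank ker ∂_1 − rank ∂_2 = (12 − 5) − 6 = 1, and the invariant factors of ∂_2 are all 1, so H_1 ≅ Z.
  H_2: rank ker ∂_2 − rank ∂_3 = (6 − 6) − 0 = 0, and there is no ∂_3, so H_2 ≅ 0.

H_0 ≅ Z,  H_1 ≅ Z,  H_2 = 0.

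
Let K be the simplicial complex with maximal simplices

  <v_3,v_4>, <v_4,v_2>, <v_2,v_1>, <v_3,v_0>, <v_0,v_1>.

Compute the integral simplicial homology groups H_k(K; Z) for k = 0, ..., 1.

H_0 ≅ Z,  H_1 ≅ Z.

We work with the vertex ordering v_0 < v_1 < v_2 < v_3 < v_4. The simplices of K, each written with vertices in increasing order, are:

  0-simplices (5): [v_0], [v_1], [v_2], [v_3], [v_4]
  1-simplices (5): [v_0,v_1], [v_0,v_3], [v_1,v_2], [v_2,v_4], [v_3,v_4]

Hence C_0 ≅ Z^5, C_1 ≅ Z^5.

The boundary map ∂_1: C_1 → C_0 sends each edge [p,q] (with p < q) to q − p. For instance
  ∂[v_0,v_1] = [v_1] − [v_0].
As a 5×5 matrix over Z this has rank 4, with invariant factors (1,1,1,1).

Computing H_k = (kernel of ∂_k) / (image of ∂_{k+1}):

  H_0: rank C_0 − rank ∂_1 = 5 − 4 = 1, and the invariant factors of ∂_1 are all 1, so H_0 ≅ Z.
  H_1: rank ker ∂_1 − rank ∂_2 = (5 − 4) − 0 = 1, and there is no ∂_2, so H_1 ≅ Z.

As a check, the Euler characteristic is 5 − 5 = 0, which agrees with 1 − 1 = 0.
(K is a triangulation of the circle S^1.)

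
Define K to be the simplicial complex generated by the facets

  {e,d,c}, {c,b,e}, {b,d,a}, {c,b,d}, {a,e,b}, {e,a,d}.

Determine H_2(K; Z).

H_2 = Z.

We work with the vertex ordering a < b < c < d < e. The simplices of K, each written with vertices in increasing order, are:

  0-simplices (5): a, b, c, d, e
  1-simplices (9): ab, ad, ae, bc, bd, be, cd, ce, de
  2-simplices (6): abd, abe, ade, bcd, bce, cde

giving chain groups C_0 ≅ Z^5, C_1 ≅ Z^9, C_2 ≅ Z^6.

Boundary ∂_1: C_1 → C_0 is given by ∂[p,q] = [q] − [p].
As a 5×9 matrix over Z this has rank 4, with invariant factors (1,1,1,1).

Boundary ∂_2: C_2 → C_1 acts by ∂[p,q,r] = [q,r] − [p,r] + [p,q]. For instance
  ∂ade = de − ae + ad,
  ∂bce = ce − be + bc.
The 9×6 boundary matrix has rank 5 and Smith normal form diag(1,1,1,1,1).

Now H_k = ker ∂_k / im ∂_{k+1}, so:

  H_2: rank ker ∂_2 − rank ∂_3 = (6 − 5) − 0 = 1, and there is no ∂_3, so H_2 ≅ Z.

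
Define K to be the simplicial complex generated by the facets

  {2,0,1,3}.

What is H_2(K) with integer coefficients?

Order the vertices as 0 < 1 < 2 < 3. Listing each simplex with vertices in this order, K has dimension 3 with simplices:

  0-simplices (4): [0], [1], [2], [3]
  1-simplices (6): [0,1], [0,2], [0,3], [1,2], [1,3], [2,3]
  2-simplices (4): [0,1,2], [0,1,3], [0,2,3], [1,2,3]
  3-simplices (1): [0,1,2,3]

so the chain groups are C_0 ≅ Z^4, C_1 ≅ Z^6, C_2 ≅ Z^4, C_3 ≅ Z^1.

The boundary map ∂_1: C_1 → C_0 sends each edge [p,q] (with p < q) to q − p.
This gives a 4×6 integer matrix of rank 3; reducing to Smith normal form yields diagonal entries (1,1,1).

The boundary map ∂_2: C_2 → C_1 maps a triangle to the signed sum of its edges. For instance
  ∂[0,1,2] = [1,2] − [0,2] + [0,1],
  ∂[0,1,3] = [1,3] − [0,3] + [0,1].
As a 6×4 matrix over Z this has rank 3, with invariant factors (1,1,1).

∂_3: C_3 → C_2 sends each 3-simplex σ to the alternating sum Σ_i (−1)^i (σ with its i-th vertex removed). For instance
  ∂[0,1,2,3] = [1,2,3] − [0,2,3] + [0,1,3] − [0,1,2].
The resulting 4×1 matrix has rank 1, and its Smith normal form has invariant factors (1).

Computing H_k = (kernel of ∂_k) / (image of ∂_{k+1}):

  H_2: rank ker ∂_2 − rank ∂_3 = (4 − 3) − 1 = 0, and the invariant factors of ∂_3 are all 1, so H_2 = 0.

H_2 ≅ 0.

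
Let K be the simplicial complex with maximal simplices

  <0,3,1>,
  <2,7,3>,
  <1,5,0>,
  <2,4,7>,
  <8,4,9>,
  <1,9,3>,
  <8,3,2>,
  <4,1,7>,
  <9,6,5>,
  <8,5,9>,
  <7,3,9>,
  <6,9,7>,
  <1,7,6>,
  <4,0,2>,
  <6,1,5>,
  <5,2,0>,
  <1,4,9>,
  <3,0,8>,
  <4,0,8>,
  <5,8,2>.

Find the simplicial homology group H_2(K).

H_2 ≅ 0.

We work with the vertex ordering 0 < 1 < 2 < 3 < 4 < 5 < 6 < 7 < 8 < 9. The simplices of K, each written with vertices in increasing order, are:

  0-simplices (10): [0], [1], [2], [3], [4], [5], [6], [7], [8], [9]
  1-simplices (30): (30 of them)
  2-simplices (20): (20 of them)

Hence C_0 ≅ Z^10, C_1 ≅ Z^30, C_2 ≅ Z^20.

∂_1: C_1 → C_0 is given by ∂[p,q] = [q] − [p].
As a 10×30 matrix over Z this has rank 9, with invariant factors (1,1,1,1,1,1,1,1,1).

∂_2: C_2 → C_1 acts by ∂[p,q,r] = [q,r] − [p,r] + [p,q]. For instance
  ∂[3,7,9] = [7,9] − [3,9] + [3,7],
  ∂[1,4,7] = [4,7] − [1,7] + [1,4].
This gives a 30×20 integer matrix of rank 20; reducing to Smith normal form yields diagonal entries (1,1,1,1,1,1,1,1,1,1,1,1,1,1,1,1,1,1,1,2).

Reading off H_k = ker ∂_k / im ∂_{k+1}:

  H_2: rank ker ∂_2 − rank ∂_3 = (20 − 20) − 0 = 0, and there is no ∂_3, so H_2 = 0.

(K is a triangulation of the Klein bottle.)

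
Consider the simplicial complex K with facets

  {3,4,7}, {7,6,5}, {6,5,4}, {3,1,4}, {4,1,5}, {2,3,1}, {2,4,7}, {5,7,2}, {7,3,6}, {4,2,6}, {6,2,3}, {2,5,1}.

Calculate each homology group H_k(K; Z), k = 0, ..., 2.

H_0 = Z,  H_1 = Z/2,  H_2 = 0.

K has 7 vertices, 18 edges, 12 triangles.
rank ∂_0 = 0, rank ∂_1 = 6 ⇒ b_0 = 7 − 0 − 6 = 1; all invariant factors of ∂_1 are 1 so no torsion. So H_0 ≅ Z.
rank ∂_1 = 6, rank ∂_2 = 12 ⇒ b_1 = 18 − 6 − 12 = 0; ∂_2 has invariant factor(s) [2] giving torsion. So H_1 ≅ Z/2.
rank ∂_2 = 12, rank ∂_3 = 0 ⇒ b_2 = 12 − 12 − 0 = 0. So H_2 ≅ 0.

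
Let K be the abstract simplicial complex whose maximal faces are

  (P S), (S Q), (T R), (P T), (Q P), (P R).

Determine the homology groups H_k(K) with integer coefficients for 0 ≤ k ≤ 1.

H_0 = Z,  H_1 = Z^2.

We work with the vertex ordering P < Q < R < S < T. The simplices of K, each written with vertices in increasing order, are:

  0-simplices (5): P, Q, R, S, T
  1-simplices (6): PQ, PR, PS, PT, QS, RT

giving chain groups C_0 ≅ Z^5, C_1 ≅ Z^6.

∂_1: C_1 → C_0 sends each edge [p,q] (with p < q) to q − p. For instance
  ∂PT = T − P.
This gives a 5×6 integer matrix of rank 4; reducing to Smith normal form yields diagonal entries (1,1,1,1).

From H_k ≅ ker(∂_k) / im(∂_{k+1}) we obtain:

  H_0: rank C_0 − rank ∂_1 = 5 − 4 = 1, and the invariant factors of ∂_1 are all 1, so H_0 = Z.
  H_1: rank ker ∂_1 − rank ∂_2 = (6 − 4) − 0 = 2, and there is no ∂_2, so H_1 = Z^2.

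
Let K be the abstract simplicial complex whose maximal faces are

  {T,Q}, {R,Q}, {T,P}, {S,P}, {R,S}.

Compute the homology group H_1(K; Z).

H_1 ≅ Z.

We work with the vertex ordering P < Q < R < S < T. The simplices of K, each written with vertices in increasing order, are:

  0-simplices (5): P, Q, R, S, T
  1-simplices (5): PS, PT, QR, QT, RS

so the chain groups are C_0 ≅ Z^5, C_1 ≅ Z^5.

The boundary map ∂_1: C_1 → C_0 maps an edge to its endpoints' difference, ∂[p,q] = q − p.
This gives a 5×5 integer matrix of rank 4; reducing to Smith normal form yields diagonal entries (1,1,1,1).

Now H_k = ker ∂_k / im ∂_{k+1}, so:

  H_1: rank ker ∂_1 − rank ∂_2 = (5 − 4) − 0 = 1, and there is no ∂_2, so H_1 = Z.

(K is a triangulation of the circle S^1.)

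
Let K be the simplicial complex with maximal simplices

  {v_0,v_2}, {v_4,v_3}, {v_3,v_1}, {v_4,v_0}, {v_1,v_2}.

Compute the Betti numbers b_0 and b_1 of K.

Fix the vertex order v_0 < v_1 < v_2 < v_3 < v_4 and write every simplex with vertices in increasing order. Then dim K = 1 and the simplices of K are:

  0-simplices (5): [v_0], [v_1], [v_2], [v_3], [v_4]
  1-simplices (5): [v_0,v_2], [v_0,v_4], [v_1,v_2], [v_1,v_3], [v_3,v_4]

giving chain groups C_0 ≅ Z^5, C_1 ≅ Z^5.

Boundary ∂_1: C_1 → C_0 is given by ∂[p,q] = [q] − [p]. For instance
  ∂[v_1,v_2] = [v_2] − [v_1].
The resulting 5×5 matrix has rank 4, and its Smith normal form has invariant factors (1,1,1,1).

Computing H_k = (kernel of ∂_k) / (image of ∂_{k+1}):

  H_0: rank C_0 − rank ∂_1 = 5 − 4 = 1, and the invariant factors of ∂_1 are all 1, so H_0 = Z.
  H_1: rank ker ∂_1 − rank ∂_2 = (5 − 4) − 0 = 1, and there is no ∂_2, so H_1 = Z.

Hence the Betti numbers are b_0 = 1, b_1 = 1.

b_0 = 1, b_1 = 1.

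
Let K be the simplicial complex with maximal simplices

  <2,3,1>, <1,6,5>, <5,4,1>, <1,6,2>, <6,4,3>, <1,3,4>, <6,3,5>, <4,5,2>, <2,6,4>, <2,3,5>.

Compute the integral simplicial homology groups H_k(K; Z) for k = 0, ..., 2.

K has 6 vertices, 15 edges, 10 triangles.
rank ∂_0 = 0, rank ∂_1 = 5 ⇒ b_0 = 6 − 0 − 5 = 1; all invariant factors of ∂_1 are 1 so no torsion. So H_0 = Z.
rank ∂_1 = 5, rank ∂_2 = 10 ⇒ b_1 = 15 − 5 − 10 = 0; ∂_2 has invariant factor(s) [2] giving torsion. So H_1 = Z/2Z.
rank ∂_2 = 10, rank ∂_3 = 0 ⇒ b_2 = 10 − 10 − 0 = 0. So H_2 = 0.

H_0 ≅ Z,  H_1 ≅ Z/2Z,  H_2 = 0.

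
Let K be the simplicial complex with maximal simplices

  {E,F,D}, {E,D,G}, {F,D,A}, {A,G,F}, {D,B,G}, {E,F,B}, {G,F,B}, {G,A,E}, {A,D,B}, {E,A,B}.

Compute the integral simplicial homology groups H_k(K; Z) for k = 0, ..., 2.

H_0 = Z,  H_1 = Z_2,  H_2 = 0.

K has 6 vertices, 15 edges, 10 triangles.
rank ∂_0 = 0, rank ∂_1 = 5 ⇒ b_0 = 6 − 0 − 5 = 1; all invariant factors of ∂_1 are 1 so no torsion. So H_0 = Z.
rank ∂_1 = 5, rank ∂_2 = 10 ⇒ b_1 = 15 − 5 − 10 = 0; ∂_2 has invariant factor(s) [2] giving torsion. So H_1 = Z_2.
rank ∂_2 = 10, rank ∂_3 = 0 ⇒ b_2 = 10 − 10 − 0 = 0. So H_2 = 0.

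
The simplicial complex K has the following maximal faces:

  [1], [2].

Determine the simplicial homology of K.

H_0 ≅ Z^2.

We work with the vertex ordering 1 < 2. The simplices of K, each written with vertices in increasing order, are:

  0-simplices (2): [1], [2]

Hence C_0 ≅ Z^2.

Now H_k = ker ∂_k / im ∂_{k+1}, so:

  H_0: rank C_0 − rank ∂_1 = 2 − 0 = 2, and there is no ∂_1, so H_0 ≅ Z^2.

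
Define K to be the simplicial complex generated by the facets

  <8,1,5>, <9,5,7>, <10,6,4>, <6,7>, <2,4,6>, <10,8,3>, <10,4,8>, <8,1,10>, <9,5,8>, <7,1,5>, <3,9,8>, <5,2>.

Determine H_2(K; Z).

Order the vertices as 1 < 2 < 3 < 4 < 5 < 6 < 7 < 8 < 9 < 10. Listing each simplex with vertices in this order, K has dimension 2 with simplices:

  0-simplices (10): [1], [2], [3], [4], [5], [6], [7], [8], [9], [10]
  1-simplices (21): [1,5], [1,7], [1,8], [1,10], [2,4], [2,5], [2,6], [3,8], [3,9], [3,10], [4,6], [4,8], [4,10], [5,7], [5,8], [5,9], [6,7], [6,10], [7,9], [8,9], [8,10]
  2-simplices (10): [1,5,7], [1,5,8], [1,8,10], [2,4,6], [3,8,9], [3,8,10], [4,6,10], [4,8,10], [5,7,9], [5,8,9]

giving chain groups C_0 ≅ Z^10, C_1 ≅ Z^21, C_2 ≅ Z^10.

The boundary map ∂_1: C_1 → C_0 maps an edge to its endpoints' difference, ∂[p,q] = q − p. For instance
  ∂[6,7] = [7] − [6].
This gives a 10×21 integer matrix of rank 9; reducing to Smith normal form yields diagonal entries (1,1,1,1,1,1,1,1,1).

The boundary map ∂_2: C_2 → C_1 maps a triangle to the signed sum of its edges. For instance
  ∂[3,8,10] = [8,10] − [3,10] + [3,8],
  ∂[4,8,10] = [8,10] − [4,10] + [4,8].
The 21×10 boundary matrix has rank 10 and Smith normal form diag(1,1,1,1,1,1,1,1,1,1).

From H_k ≅ ker(∂_k) / im(∂_{k+1}) we obtain:

  H_2: rank ker ∂_2 − rank ∂_3 = (10 − 10) − 0 = 0, and there is no ∂_3, so H_2 = 0.

H_2 ≅ 0.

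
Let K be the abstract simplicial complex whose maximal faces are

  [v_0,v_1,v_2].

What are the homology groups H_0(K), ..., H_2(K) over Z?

H_0 ≅ Z,  H_1 = 0,  H_2 = 0.

Fix the vertex order v_0 < v_1 < v_2 and write every simplex with vertices in increasing order. Then dim K = 2 and the simplices of K are:

  0-simplices (3): [v_0], [v_1], [v_2]
  1-simplices (3): [v_0,v_1], [v_0,v_2], [v_1,v_2]
  2-simplices (1): [v_0,v_1,v_2]

so the chain groups are C_0 ≅ Z^3, C_1 ≅ Z^3, C_2 ≅ Z^1.

The boundary map ∂_1: C_1 → C_0 maps an edge to its endpoints' difference, ∂[p,q] = q − p. For instance
  ∂[v_1,v_2] = [v_2] − [v_1].
The 3×3 boundary matrix has rank 2 and Smith normal form diag(1,1).

Boundary ∂_2: C_2 → C_1 sends each 2-simplex [p,q,r] to [q,r] − [p,r] + [p,q]. For instance
  ∂[v_0,v_1,v_2] = [v_1,v_2] − [v_0,v_2] + [v_0,v_1].
As a 3×1 matrix over Z this has rank 1, with invariant factors (1).

Reading off H_k = ker ∂_k / im ∂_{k+1}:

  H_0: rank C_0 − rank ∂_1 = 3 − 2 = 1, and the invariant factors of ∂_1 are all 1, so H_0 ≅ Z.
  H_1: rank ker ∂_1 − rank ∂_2 = (3 − 2) − 1 = 0, and the invariant factors of ∂_2 are all 1, so H_1 ≅ 0.
  H_2: rank ker ∂_2 − rank ∂_3 = (1 − 1) − 0 = 0, and there is no ∂_3, so H_2 ≅ 0.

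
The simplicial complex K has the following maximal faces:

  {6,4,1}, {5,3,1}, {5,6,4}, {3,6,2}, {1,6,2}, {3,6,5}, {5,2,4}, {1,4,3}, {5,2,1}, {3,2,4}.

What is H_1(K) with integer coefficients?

H_1 = Z/2.

We work with the vertex ordering 1 < 2 < 3 < 4 < 5 < 6. The simplices of K, each written with vertices in increasing order, are:

  0-simplices (6): [1], [2], [3], [4], [5], [6]
  1-simplices (15): [1,2], [1,3], [1,4], [1,5], [1,6], [2,3], [2,4], [2,5], [2,6], [3,4], [3,5], [3,6], [4,5], [4,6], [5,6]
  2-simplices (10): [1,2,5], [1,2,6], [1,3,4], [1,3,5], [1,4,6], [2,3,4], [2,3,6], [2,4,5], [3,5,6], [4,5,6]

Hence C_0 ≅ Z^6, C_1 ≅ Z^15, C_2 ≅ Z^10.

∂_1: C_1 → C_0 sends each edge [p,q] (with p < q) to q − p. For instance
  ∂[3,4] = [4] − [3].
The resulting 6×15 matrix has rank 5, and its Smith normal form has invariant factors (1,1,1,1,1).

Boundary ∂_2: C_2 → C_1 acts by ∂[p,q,r] = [q,r] − [p,r] + [p,q]. For instance
  ∂[2,3,4] = [3,4] − [2,4] + [2,3],
  ∂[1,2,6] = [2,6] − [1,6] + [1,2].
As a 15×10 matrix over Z this has rank 10, with invariant factors (1,1,1,1,1,1,1,1,1,2).

From H_k ≅ ker(∂_k) / im(∂_{k+1}) we obtain:

  H_1: rank ker ∂_1 − rank ∂_2 = (15 − 5) − 10 = 0, and ∂_2 has invariant factor 2 > 1, so H_1 = Z/2.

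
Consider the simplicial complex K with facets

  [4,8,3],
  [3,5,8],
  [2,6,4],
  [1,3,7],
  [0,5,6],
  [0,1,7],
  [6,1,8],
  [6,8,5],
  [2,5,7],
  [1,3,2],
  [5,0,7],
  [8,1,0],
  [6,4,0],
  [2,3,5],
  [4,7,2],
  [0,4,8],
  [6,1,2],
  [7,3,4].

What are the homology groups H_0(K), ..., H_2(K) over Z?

H_0 = Z,  H_1 = Z × Z/2,  H_2 = 0.

Fix the vertex order 0 < 1 < 2 < 3 < 4 < 5 < 6 < 7 < 8 and write every simplex with vertices in increasing order. Then dim K = 2 and the simplices of K are:

  0-simplices (9): [0], [1], [2], [3], [4], [5], [6], [7], [8]
  1-simplices (27): (27 of them)
  2-simplices (18): [0,1,7], [0,1,8], [0,4,6], [0,4,8], [0,5,6], [0,5,7], [1,2,3], [1,2,6], [1,3,7], [1,6,8], [2,3,5], [2,4,6], [2,4,7], [2,5,7], [3,4,7], [3,4,8], [3,5,8], [5,6,8]

giving chain groups C_0 ≅ Z^9, C_1 ≅ Z^27, C_2 ≅ Z^18.

Boundary ∂_1: C_1 → C_0 sends each edge [p,q] (with p < q) to q − p. For instance
  ∂[3,8] = [8] − [3].
As a 9×27 matrix over Z this has rank 8, with invariant factors (1,1,1,1,1,1,1,1).

The boundary map ∂_2: C_2 → C_1 maps a triangle to the signed sum of its edges. For instance
  ∂[3,5,8] = [5,8] − [3,8] + [3,5],
  ∂[0,5,7] = [5,7] − [0,7] + [0,5].
The resulting 27×18 matrix has rank 18, and its Smith normal form has invariant factors (1,1,1,1,1,1,1,1,1,1,1,1,1,1,1,1,1,2).

Reading off H_k = ker ∂_k / im ∂_{k+1}:

  H_0: rank C_0 − rank ∂_1 = 9 − 8 = 1, and the invariant factors of ∂_1 are all 1, so H_0 = Z.
  H_1: rank ker ∂_1 − rank ∂_2 = (27 − 8) − 18 = 1, and ∂_2 has invariant factor 2 > 1, so H_1 = Z × Z/2.
  H_2: rank ker ∂_2 − rank ∂_3 = (18 − 18) − 0 = 0, and there is no ∂_3, so H_2 = 0.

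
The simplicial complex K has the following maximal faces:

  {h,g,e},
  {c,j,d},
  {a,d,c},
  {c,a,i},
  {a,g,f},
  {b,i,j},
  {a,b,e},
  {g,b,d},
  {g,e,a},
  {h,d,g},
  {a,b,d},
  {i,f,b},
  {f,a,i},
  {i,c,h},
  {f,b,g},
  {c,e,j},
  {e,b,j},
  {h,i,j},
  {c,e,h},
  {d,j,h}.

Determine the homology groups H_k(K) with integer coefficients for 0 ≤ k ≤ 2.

We work with the vertex ordering a < b < c < d < e < f < g < h < i < j. The simplices of K, each written with vertices in increasing order, are:

  0-simplices (10): a, b, c, d, e, f, g, h, i, j
  1-simplices (30): ab, ac, ad, ae, af, ag, ai, bd, be, bf, bg, bi, bj, cd, ce, ch, ci, cj, dg, dh, dj, eg, eh, ej, fg, fi, gh, hi, hj, ij
  2-simplices (20): abd, abe, acd, aci, aeg, afg, afi, bdg, bej, bfg, bfi, bij, cdj, ceh, cej, chi, dgh, dhj, egh, hij

Hence C_0 ≅ Z^10, C_1 ≅ Z^30, C_2 ≅ Z^20.

∂_1: C_1 → C_0 is given by ∂[p,q] = [q] − [p]. For instance
  ∂dj = j − d.
This gives a 10×30 integer matrix of rank 9; reducing to Smith normal form yields diagonal entries (1,1,1,1,1,1,1,1,1).

Boundary ∂_2: C_2 → C_1 sends each 2-simplex [p,q,r] to [q,r] − [p,r] + [p,q]. For instance
  ∂ceh = eh − ch + ce,
  ∂afi = fi − ai + af.
This gives a 30×20 integer matrix of rank 20; reducing to Smith normal form yields diagonal entries (1,1,1,1,1,1,1,1,1,1,1,1,1,1,1,1,1,1,1,2).

Reading off H_k = ker ∂_k / im ∂_{k+1}:

  H_0: rank C_0 − rank ∂_1 = 10 − 9 = 1, and the invariant factors of ∂_1 are all 1, so H_0 = Z.
  H_1: rank ker ∂_1 − rank ∂_2 = (30 − 9) − 20 = 1, and ∂_2 has invariant factor 2 > 1, so H_1 = Z ⊕ Z/2Z.
  H_2: rank ker ∂_2 − rank ∂_3 = (20 − 20) − 0 = 0, and there is no ∂_3, so H_2 = 0.

As a check, the Euler characteristic is 10 − 30 + 20 = 0, which agrees with 1 − 1 + 0 = 0.
(K is a triangulation of the Klein bottle.)

H_0 = Z,  H_1 = Z ⊕ Z/2Z,  H_2 = 0.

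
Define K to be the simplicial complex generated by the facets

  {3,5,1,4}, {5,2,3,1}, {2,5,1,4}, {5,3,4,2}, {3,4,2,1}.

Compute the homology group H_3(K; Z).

H_3 = Z.

Fix the vertex order 1 < 2 < 3 < 4 < 5 and write every simplex with vertices in increasing order. Then dim K = 3 and the simplices of K are:

  0-simplices (5): [1], [2], [3], [4], [5]
  1-simplices (10): [1,2], [1,3], [1,4], [1,5], [2,3], [2,4], [2,5], [3,4], [3,5], [4,5]
  2-simplices (10): [1,2,3], [1,2,4], [1,2,5], [1,3,4], [1,3,5], [1,4,5], [2,3,4], [2,3,5], [2,4,5], [3,4,5]
  3-simplices (5): [1,2,3,4], [1,2,3,5], [1,2,4,5], [1,3,4,5], [2,3,4,5]

so the chain groups are C_0 ≅ Z^5, C_1 ≅ Z^10, C_2 ≅ Z^10, C_3 ≅ Z^5.

∂_1: C_1 → C_0 sends each edge [p,q] (with p < q) to q − p.
The resulting 5×10 matrix has rank 4, and its Smith normal form has invariant factors (1,1,1,1).

∂_2: C_2 → C_1 maps a triangle to the signed sum of its edges. For instance
  ∂[1,2,4] = [2,4] − [1,4] + [1,2],
  ∂[1,3,4] = [3,4] − [1,4] + [1,3].
As a 10×10 matrix over Z this has rank 6, with invariant factors (1,1,1,1,1,1).

The boundary map ∂_3: C_3 → C_2 sends each 3-simplex σ to the alternating sum Σ_i (−1)^i (σ with its i-th vertex removed). For instance
  ∂[1,3,4,5] = [3,4,5] − [1,4,5] + [1,3,5] − [1,3,4],
  ∂[1,2,4,5] = [2,4,5] − [1,4,5] + [1,2,5] − [1,2,4].
As a 10×5 matrix over Z this has rank 4, with invariant factors (1,1,1,1).

Computing H_k = (kernel of ∂_k) / (image of ∂_{k+1}):

  H_3: rank ker ∂_3 − rank ∂_4 = (5 − 4) − 0 = 1, and there is no ∂_4, so H_3 = Z.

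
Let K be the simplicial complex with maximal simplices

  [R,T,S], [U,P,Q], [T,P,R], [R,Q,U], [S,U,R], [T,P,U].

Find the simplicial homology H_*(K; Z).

H_0 = Z,  H_1 = Z,  H_2 = 0.

Fix the vertex order P < Q < R < S < T < U and write every simplex with vertices in increasing order. Then dim K = 2 and the simplices of K are:

  0-simplices (6): P, Q, R, S, T, U
  1-simplices (12): PQ, PR, PT, PU, QR, QU, RS, RT, RU, ST, SU, TU
  2-simplices (6): PQU, PRT, PTU, QRU, RST, RSU

giving chain groups C_0 ≅ Z^6, C_1 ≅ Z^12, C_2 ≅ Z^6.

∂_1: C_1 → C_0 maps an edge to its endpoints' difference, ∂[p,q] = q − p.
The resulting 6×12 matrix has rank 5, and its Smith normal form has invariant factors (1,1,1,1,1).

∂_2: C_2 → C_1 sends each 2-simplex [p,q,r] to [q,r] − [p,r] + [p,q]. For instance
  ∂PQU = QU − PU + PQ,
  ∂RSU = SU − RU + RS.
The 12×6 boundary matrix has rank 6 and Smith normal form diag(1,1,1,1,1,1).

Computing H_k = (kernel of ∂_k) / (image of ∂_{k+1}):

  H_0: rank C_0 − rank ∂_1 = 6 − 5 = 1, and the invariant factors of ∂_1 are all 1, so H_0 = Z.
  H_1: rank ker ∂_1 − rank ∂_2 = (12 − 5) − 6 = 1, and the invariant factors of ∂_2 are all 1, so H_1 = Z.
  H_2: rank ker ∂_2 − rank ∂_3 = (6 − 6) − 0 = 0, and there is no ∂_3, so H_2 = 0.

As a check, the Euler characteristic is 6 − 12 + 6 = 0, which agrees with 1 − 1 + 0 = 0.
(K is a triangulation of the cylinder S^1 x I.)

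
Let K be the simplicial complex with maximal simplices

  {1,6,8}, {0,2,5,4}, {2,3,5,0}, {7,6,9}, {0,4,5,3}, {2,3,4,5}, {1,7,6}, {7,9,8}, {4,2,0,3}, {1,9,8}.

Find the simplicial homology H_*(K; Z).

H_0 ≅ Z^2,  H_1 ≅ Z,  H_2 = 0,  H_3 ≅ Z.

Order the vertices as 0 < 1 < 2 < 3 < 4 < 5 < 6 < 7 < 8 < 9. Listing each simplex with vertices in this order, K has dimension 3 with simplices:

  0-simplices (10): [0], [1], [2], [3], [4], [5], [6], [7], [8], [9]
  1-simplices (20): [0,2], [0,3], [0,4], [0,5], [1,6], [1,7], [1,8], [1,9], [2,3], [2,4], [2,5], [3,4], [3,5], [4,5], [6,7], [6,8], [6,9], [7,8], [7,9], [8,9]
  2-simplices (15): [0,2,3], [0,2,4], [0,2,5], [0,3,4], [0,3,5], [0,4,5], [1,6,7], [1,6,8], [1,8,9], [2,3,4], [2,3,5], [2,4,5], [3,4,5], [6,7,9], [7,8,9]
  3-simplices (5): [0,2,3,4], [0,2,3,5], [0,2,4,5], [0,3,4,5], [2,3,4,5]

Hence C_0 ≅ Z^10, C_1 ≅ Z^20, C_2 ≅ Z^15, C_3 ≅ Z^5.

∂_1: C_1 → C_0 is given by ∂[p,q] = [q] − [p]. For instance
  ∂[1,8] = [8] − [1].
The 10×20 boundary matrix has rank 8 and Smith normal form diag(1,1,1,1,1,1,1,1).

∂_2: C_2 → C_1 sends each 2-simplex [p,q,r] to [q,r] − [p,r] + [p,q]. For instance
  ∂[1,6,7] = [6,7] − [1,7] + [1,6],
  ∂[3,4,5] = [4,5] − [3,5] + [3,4].
The resulting 20×15 matrix has rank 11, and its Smith normal form has invariant factors (1,1,1,1,1,1,1,1,1,1,1).

∂_3: C_3 → C_2 sends each 3-simplex σ to the alternating sum Σ_i (−1)^i (σ with its i-th vertex removed). For instance
  ∂[0,2,3,5] = [2,3,5] − [0,3,5] + [0,2,5] − [0,2,3],
  ∂[0,3,4,5] = [3,4,5] − [0,4,5] + [0,3,5] − [0,3,4].
The 15×5 boundary matrix has rank 4 and Smith normal form diag(1,1,1,1).

Now H_k = ker ∂_k / im ∂_{k+1}, so:

  H_0: rank C_0 − rank ∂_1 = 10 − 8 = 2, and the invariant factors of ∂_1 are all 1, so H_0 = Z^2.
  H_1: rank ker ∂_1 − rank ∂_2 = (20 − 8) − 11 = 1, and the invariant factors of ∂_2 are all 1, so H_1 = Z.
  H_2: rank ker ∂_2 − rank ∂_3 = (15 − 11) − 4 = 0, and the invariant factors of ∂_3 are all 1, so H_2 = 0.
  H_3: rank ker ∂_3 − rank ∂_4 = (5 − 4) − 0 = 1, and there is no ∂_4, so H_3 = Z.

As a check, the Euler characteristic is 10 − 20 + 15 − 5 = 0, which agrees with 2 − 1 + 0 − 1 = 0.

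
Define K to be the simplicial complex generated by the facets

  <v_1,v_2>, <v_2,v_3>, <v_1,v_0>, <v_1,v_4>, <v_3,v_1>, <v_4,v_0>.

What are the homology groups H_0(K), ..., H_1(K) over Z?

K has 5 vertices, 6 edges.
rank ∂_0 = 0, rank ∂_1 = 4 ⇒ b_0 = 5 − 0 − 4 = 1; all invariant factors of ∂_1 are 1 so no torsion. So H_0 = Z.
rank ∂_1 = 4, rank ∂_2 = 0 ⇒ b_1 = 6 − 4 − 0 = 2. So H_1 = Z^2.

H_0 ≅ Z,  H_1 ≅ Z^2.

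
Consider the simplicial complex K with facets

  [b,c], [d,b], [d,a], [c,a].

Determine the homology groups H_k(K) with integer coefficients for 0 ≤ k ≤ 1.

We work with the vertex ordering a < b < c < d. The simplices of K, each written with vertices in increasing order, are:

  0-simplices (4): a, b, c, d
  1-simplices (4): ac, ad, bc, bd

giving chain groups C_0 ≅ Z^4, C_1 ≅ Z^4.

Boundary ∂_1: C_1 → C_0 sends each edge [p,q] (with p < q) to q − p.
As a 4×4 matrix over Z this has rank 3, with invariant factors (1,1,1).

Computing H_k = (kernel of ∂_k) / (image of ∂_{k+1}):

  H_0: rank C_0 − rank ∂_1 = 4 − 3 = 1, and the invariant factors of ∂_1 are all 1, so H_0 ≅ Z.
  H_1: rank ker ∂_1 − rank ∂_2 = (4 − 3) − 0 = 1, and there is no ∂_2, so H_1 ≅ Z.

(K is a triangulation of the circle S^1.)

H_0 ≅ Z,  H_1 ≅ Z.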